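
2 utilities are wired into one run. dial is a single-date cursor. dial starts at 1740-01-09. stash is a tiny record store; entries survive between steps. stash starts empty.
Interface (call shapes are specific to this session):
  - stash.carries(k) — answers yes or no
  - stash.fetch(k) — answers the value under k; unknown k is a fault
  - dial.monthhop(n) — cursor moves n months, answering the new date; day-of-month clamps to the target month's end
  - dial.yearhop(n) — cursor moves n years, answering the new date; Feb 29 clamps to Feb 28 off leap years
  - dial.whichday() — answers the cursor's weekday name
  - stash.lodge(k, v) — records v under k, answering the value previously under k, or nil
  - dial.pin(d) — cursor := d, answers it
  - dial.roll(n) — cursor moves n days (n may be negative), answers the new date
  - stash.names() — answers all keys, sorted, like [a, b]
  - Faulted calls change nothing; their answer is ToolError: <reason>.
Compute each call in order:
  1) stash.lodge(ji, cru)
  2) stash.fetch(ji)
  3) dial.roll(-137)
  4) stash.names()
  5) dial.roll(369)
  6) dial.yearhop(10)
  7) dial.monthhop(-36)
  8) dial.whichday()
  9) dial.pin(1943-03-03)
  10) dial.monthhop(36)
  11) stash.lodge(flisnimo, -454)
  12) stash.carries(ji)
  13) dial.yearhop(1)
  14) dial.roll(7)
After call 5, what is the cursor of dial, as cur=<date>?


Using stash.lodge passing ji, cru: nil.
Now I run stash.fetch passing ji, giving cru.
Then dial.roll passing -137, and observe 1739-08-25.
I call stash.names, which returns [ji].
Invoking dial.roll passing 369, which returns 1740-08-28.
Calling dial.yearhop passing 10, which returns 1750-08-28.
Then dial.monthhop passing -36, giving 1747-08-28.
I use dial.whichday(), → Monday.
Then dial.pin passing 1943-03-03: 1943-03-03.
Next I call dial.monthhop passing 36: 1946-03-03.
Now I run stash.lodge passing flisnimo, -454, and observe nil.
I invoke stash.carries passing ji, — result: yes.
Invoking dial.yearhop passing 1, which returns 1947-03-03.
Calling dial.roll passing 7, and see 1947-03-10.

Answer: cur=1740-08-28


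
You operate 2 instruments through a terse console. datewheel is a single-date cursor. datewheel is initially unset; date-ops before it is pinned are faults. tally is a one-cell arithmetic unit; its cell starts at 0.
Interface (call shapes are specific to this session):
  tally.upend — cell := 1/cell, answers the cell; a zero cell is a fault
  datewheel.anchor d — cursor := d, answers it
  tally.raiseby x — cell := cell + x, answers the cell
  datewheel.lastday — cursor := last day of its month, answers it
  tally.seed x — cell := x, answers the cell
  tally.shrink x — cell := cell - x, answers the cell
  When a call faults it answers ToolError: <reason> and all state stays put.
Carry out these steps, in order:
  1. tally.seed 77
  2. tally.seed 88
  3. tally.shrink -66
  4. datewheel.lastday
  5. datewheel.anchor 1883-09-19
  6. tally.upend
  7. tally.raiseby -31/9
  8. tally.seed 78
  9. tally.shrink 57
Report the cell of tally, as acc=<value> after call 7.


Answer: acc=-4765/1386

Derivation:
// 1. tally.seed(x='77') ~> 77
// 2. tally.seed(x='88') ~> 88
// 3. tally.shrink(x='-66') ~> 154
// 4. datewheel.lastday() ~> ToolError: no date set
// 5. datewheel.anchor(d='1883-09-19') ~> 1883-09-19
// 6. tally.upend() ~> 1/154
// 7. tally.raiseby(x='-31/9') ~> -4765/1386
// 8. tally.seed(x='78') ~> 78
// 9. tally.shrink(x='57') ~> 21


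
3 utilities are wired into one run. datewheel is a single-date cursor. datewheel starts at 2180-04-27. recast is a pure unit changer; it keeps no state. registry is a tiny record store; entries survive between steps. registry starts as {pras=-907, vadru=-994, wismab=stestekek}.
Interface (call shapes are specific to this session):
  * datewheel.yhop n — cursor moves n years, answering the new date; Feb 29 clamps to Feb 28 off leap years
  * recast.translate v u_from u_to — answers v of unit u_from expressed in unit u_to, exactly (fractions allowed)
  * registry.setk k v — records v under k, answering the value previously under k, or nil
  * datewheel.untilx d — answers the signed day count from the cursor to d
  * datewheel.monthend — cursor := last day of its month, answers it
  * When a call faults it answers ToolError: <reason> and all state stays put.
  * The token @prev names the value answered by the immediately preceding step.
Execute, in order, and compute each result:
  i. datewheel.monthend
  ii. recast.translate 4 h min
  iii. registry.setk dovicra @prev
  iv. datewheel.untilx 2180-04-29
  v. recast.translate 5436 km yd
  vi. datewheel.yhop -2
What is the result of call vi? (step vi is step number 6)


Now I run datewheel.monthend, → 2180-04-30.
I run recast.translate with v: 4, u_from: h, u_to: min: 240.
Calling registry.setk with k: dovicra, v: @prev, — result: nil.
I call datewheel.untilx with d: 2180-04-29, giving -1.
Using recast.translate with v: 5436, u_from: km, u_to: yd, and get 755000000/127.
I call datewheel.yhop with n: -2, giving 2178-04-30.

Answer: 2178-04-30


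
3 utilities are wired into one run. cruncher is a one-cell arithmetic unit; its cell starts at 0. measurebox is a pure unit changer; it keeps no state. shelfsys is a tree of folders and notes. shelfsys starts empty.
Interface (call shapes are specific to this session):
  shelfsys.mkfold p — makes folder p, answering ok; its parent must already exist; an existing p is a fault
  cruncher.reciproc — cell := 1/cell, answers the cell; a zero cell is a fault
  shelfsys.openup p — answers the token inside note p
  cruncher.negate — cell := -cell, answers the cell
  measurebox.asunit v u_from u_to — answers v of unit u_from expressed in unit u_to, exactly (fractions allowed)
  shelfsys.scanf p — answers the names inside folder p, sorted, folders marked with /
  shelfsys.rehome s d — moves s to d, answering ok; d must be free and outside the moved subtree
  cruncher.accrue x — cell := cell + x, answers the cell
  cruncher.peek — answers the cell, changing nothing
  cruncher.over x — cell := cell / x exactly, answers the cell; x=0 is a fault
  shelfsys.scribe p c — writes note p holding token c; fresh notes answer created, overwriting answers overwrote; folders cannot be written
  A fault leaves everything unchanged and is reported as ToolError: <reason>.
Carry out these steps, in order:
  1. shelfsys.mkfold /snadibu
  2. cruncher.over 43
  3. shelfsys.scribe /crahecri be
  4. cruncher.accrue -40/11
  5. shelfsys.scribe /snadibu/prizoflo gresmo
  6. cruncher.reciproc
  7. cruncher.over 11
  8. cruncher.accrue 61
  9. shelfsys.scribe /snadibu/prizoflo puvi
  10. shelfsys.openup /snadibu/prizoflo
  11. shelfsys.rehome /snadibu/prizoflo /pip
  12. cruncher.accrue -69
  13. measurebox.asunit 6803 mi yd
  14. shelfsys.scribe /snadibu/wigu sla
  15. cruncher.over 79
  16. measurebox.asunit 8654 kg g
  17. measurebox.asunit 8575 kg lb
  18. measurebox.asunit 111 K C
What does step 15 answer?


Answer: -321/3160

Derivation:
>>> shelfsys.mkfold /snadibu
  ok
>>> cruncher.over 43
  0
>>> shelfsys.scribe /crahecri be
  created
>>> cruncher.accrue -40/11
  -40/11
>>> shelfsys.scribe /snadibu/prizoflo gresmo
  created
>>> cruncher.reciproc
  -11/40
>>> cruncher.over 11
  -1/40
>>> cruncher.accrue 61
  2439/40
>>> shelfsys.scribe /snadibu/prizoflo puvi
  overwrote
>>> shelfsys.openup /snadibu/prizoflo
  puvi
>>> shelfsys.rehome /snadibu/prizoflo /pip
  ok
>>> cruncher.accrue -69
  -321/40
>>> measurebox.asunit 6803 mi yd
  11973280
>>> shelfsys.scribe /snadibu/wigu sla
  created
>>> cruncher.over 79
  -321/3160
>>> measurebox.asunit 8654 kg g
  8654000
>>> measurebox.asunit 8575 kg lb
  122500000000/6479891
>>> measurebox.asunit 111 K C
  -3243/20


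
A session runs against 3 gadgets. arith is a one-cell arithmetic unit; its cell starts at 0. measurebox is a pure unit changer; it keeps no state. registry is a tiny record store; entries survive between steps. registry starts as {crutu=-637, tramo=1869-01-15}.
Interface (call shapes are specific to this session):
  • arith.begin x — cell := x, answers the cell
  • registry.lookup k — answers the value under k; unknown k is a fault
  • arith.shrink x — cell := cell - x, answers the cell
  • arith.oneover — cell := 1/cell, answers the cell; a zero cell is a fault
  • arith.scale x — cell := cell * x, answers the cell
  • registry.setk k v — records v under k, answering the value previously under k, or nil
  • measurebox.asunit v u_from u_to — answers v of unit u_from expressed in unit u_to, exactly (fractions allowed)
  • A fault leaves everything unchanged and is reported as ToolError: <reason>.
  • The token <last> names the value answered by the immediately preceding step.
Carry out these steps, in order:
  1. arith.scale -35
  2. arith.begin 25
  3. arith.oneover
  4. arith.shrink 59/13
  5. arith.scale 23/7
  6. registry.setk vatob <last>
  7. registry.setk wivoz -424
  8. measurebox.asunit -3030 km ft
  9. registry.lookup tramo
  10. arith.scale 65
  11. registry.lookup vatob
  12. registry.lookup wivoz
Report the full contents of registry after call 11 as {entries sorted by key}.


>>> arith.scale x=-35
= 0
>>> arith.begin x=25
= 25
>>> arith.oneover
= 1/25
>>> arith.shrink x=59/13
= -1462/325
>>> arith.scale x=23/7
= -33626/2275
>>> registry.setk k=vatob v=<last>
= nil
>>> registry.setk k=wivoz v=-424
= nil
>>> measurebox.asunit v=-3030 u_from=km u_to=ft
= -1262500000/127
>>> registry.lookup k=tramo
= 1869-01-15
>>> arith.scale x=65
= -33626/35
>>> registry.lookup k=vatob
= -33626/2275
>>> registry.lookup k=wivoz
= -424

Answer: {crutu=-637, tramo=1869-01-15, vatob=-33626/2275, wivoz=-424}


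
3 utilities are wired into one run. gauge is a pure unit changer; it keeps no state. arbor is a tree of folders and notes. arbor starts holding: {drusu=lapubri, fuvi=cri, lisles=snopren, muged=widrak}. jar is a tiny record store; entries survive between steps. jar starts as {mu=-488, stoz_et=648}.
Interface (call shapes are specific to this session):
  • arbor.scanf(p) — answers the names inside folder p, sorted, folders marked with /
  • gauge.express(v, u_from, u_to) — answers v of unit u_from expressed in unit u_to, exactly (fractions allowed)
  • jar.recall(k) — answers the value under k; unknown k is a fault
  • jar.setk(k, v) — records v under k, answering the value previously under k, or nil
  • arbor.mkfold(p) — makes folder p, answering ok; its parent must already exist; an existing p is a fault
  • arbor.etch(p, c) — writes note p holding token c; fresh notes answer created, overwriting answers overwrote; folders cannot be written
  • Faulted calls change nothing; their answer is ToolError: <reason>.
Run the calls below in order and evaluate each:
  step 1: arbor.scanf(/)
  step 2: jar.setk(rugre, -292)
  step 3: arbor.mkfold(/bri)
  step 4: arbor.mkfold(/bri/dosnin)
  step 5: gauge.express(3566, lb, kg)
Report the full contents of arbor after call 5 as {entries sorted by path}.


% 1. arbor.scanf(p=/) == [drusu, fuvi, lisles, muged]
% 2. jar.setk(k=rugre, v=-292) == nil
% 3. arbor.mkfold(p=/bri) == ok
% 4. arbor.mkfold(p=/bri/dosnin) == ok
% 5. gauge.express(v=3566, u_from=lb, u_to=kg) == 80875519571/50000000

Answer: {bri/, bri/dosnin/, drusu=lapubri, fuvi=cri, lisles=snopren, muged=widrak}


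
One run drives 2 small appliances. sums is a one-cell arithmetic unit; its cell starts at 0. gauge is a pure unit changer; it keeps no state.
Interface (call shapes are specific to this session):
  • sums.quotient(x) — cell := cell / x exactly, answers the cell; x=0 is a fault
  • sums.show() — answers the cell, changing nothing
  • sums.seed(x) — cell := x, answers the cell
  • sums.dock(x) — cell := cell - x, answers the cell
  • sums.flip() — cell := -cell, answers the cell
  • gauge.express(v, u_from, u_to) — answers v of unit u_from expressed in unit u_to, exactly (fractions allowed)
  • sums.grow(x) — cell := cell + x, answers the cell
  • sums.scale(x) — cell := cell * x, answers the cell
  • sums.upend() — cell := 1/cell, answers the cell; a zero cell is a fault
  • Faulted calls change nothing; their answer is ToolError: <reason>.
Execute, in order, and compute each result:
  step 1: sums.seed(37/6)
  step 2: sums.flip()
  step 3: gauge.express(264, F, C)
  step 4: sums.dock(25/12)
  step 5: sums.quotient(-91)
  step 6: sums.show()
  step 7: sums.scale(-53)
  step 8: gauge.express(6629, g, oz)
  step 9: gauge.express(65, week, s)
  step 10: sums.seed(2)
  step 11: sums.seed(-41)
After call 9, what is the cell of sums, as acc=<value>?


Answer: acc=-1749/364

Derivation:
% 1. sums.seed(x=37/6) : 37/6
% 2. sums.flip() : -37/6
% 3. gauge.express(v=264, u_from=F, u_to=C) : 1160/9
% 4. sums.dock(x=25/12) : -33/4
% 5. sums.quotient(x=-91) : 33/364
% 6. sums.show() : 33/364
% 7. sums.scale(x=-53) : -1749/364
% 8. gauge.express(v=6629, u_from=g, u_to=oz) : 1515200000/6479891
% 9. gauge.express(v=65, u_from=week, u_to=s) : 39312000
% 10. sums.seed(x=2) : 2
% 11. sums.seed(x=-41) : -41


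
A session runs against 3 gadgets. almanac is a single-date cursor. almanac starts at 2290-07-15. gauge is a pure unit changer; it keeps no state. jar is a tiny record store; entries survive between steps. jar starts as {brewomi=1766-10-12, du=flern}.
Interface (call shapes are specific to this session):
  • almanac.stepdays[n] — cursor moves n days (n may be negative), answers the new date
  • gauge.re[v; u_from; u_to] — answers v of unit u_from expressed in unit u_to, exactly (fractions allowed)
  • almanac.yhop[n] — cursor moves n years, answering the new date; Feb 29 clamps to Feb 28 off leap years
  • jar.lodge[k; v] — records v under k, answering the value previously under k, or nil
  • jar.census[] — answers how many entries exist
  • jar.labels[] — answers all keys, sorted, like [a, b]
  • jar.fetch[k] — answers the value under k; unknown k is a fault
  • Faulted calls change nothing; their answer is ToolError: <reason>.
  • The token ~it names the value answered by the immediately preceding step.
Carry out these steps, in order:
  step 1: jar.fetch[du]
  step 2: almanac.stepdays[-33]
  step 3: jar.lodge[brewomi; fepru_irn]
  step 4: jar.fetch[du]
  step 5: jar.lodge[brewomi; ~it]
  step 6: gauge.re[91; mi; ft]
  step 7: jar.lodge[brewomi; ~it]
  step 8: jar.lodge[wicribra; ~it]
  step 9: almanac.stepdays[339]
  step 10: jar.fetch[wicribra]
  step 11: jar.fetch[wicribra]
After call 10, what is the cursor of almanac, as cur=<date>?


-> fetch(k='du')
<- flern
-> stepdays(n='-33')
<- 2290-06-12
-> lodge(k='brewomi', v='fepru_irn')
<- 1766-10-12
-> fetch(k='du')
<- flern
-> lodge(k='brewomi', v='~it')
<- fepru_irn
-> re(v='91', u_from='mi', u_to='ft')
<- 480480
-> lodge(k='brewomi', v='~it')
<- flern
-> lodge(k='wicribra', v='~it')
<- nil
-> stepdays(n='339')
<- 2291-05-17
-> fetch(k='wicribra')
<- flern
-> fetch(k='wicribra')
<- flern

Answer: cur=2291-05-17


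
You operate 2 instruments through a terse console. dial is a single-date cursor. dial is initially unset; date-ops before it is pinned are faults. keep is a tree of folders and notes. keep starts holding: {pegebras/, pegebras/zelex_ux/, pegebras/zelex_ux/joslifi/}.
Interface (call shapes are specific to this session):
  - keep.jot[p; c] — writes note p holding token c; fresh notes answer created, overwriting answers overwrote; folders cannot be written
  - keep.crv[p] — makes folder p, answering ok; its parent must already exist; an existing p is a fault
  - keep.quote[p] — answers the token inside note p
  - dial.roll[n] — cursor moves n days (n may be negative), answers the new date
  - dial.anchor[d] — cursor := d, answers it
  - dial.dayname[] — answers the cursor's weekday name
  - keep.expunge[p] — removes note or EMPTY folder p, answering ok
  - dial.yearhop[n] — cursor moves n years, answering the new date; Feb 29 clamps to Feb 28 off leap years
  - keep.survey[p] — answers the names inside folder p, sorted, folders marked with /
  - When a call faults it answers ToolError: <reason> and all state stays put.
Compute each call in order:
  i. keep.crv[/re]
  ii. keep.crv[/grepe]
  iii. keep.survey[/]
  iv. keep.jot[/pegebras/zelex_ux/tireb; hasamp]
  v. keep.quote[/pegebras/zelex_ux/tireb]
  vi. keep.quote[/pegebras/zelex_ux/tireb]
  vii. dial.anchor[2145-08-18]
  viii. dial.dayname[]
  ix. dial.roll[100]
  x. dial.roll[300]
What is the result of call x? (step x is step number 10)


→ keep.crv(/re)
← ok
→ keep.crv(/grepe)
← ok
→ keep.survey(/)
← [grepe/, pegebras/, re/]
→ keep.jot(/pegebras/zelex_ux/tireb, hasamp)
← created
→ keep.quote(/pegebras/zelex_ux/tireb)
← hasamp
→ keep.quote(/pegebras/zelex_ux/tireb)
← hasamp
→ dial.anchor(2145-08-18)
← 2145-08-18
→ dial.dayname()
← Wednesday
→ dial.roll(100)
← 2145-11-26
→ dial.roll(300)
← 2146-09-22

Answer: 2146-09-22


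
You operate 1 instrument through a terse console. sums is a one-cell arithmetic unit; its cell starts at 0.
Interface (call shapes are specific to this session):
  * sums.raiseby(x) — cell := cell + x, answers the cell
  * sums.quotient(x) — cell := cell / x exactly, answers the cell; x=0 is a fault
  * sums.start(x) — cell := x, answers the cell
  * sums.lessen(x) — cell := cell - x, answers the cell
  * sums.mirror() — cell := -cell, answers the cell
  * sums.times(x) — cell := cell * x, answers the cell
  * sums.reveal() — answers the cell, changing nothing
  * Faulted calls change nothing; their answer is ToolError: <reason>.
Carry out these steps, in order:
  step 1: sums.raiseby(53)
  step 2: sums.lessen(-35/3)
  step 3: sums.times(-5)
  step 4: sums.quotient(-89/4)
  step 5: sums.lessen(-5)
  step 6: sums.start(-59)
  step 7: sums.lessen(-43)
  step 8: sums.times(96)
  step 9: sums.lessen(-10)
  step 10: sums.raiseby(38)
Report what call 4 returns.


Answer: 3880/267

Derivation:
→ sums.raiseby(x: 53)
← 53
→ sums.lessen(x: -35/3)
← 194/3
→ sums.times(x: -5)
← -970/3
→ sums.quotient(x: -89/4)
← 3880/267
→ sums.lessen(x: -5)
← 5215/267
→ sums.start(x: -59)
← -59
→ sums.lessen(x: -43)
← -16
→ sums.times(x: 96)
← -1536
→ sums.lessen(x: -10)
← -1526
→ sums.raiseby(x: 38)
← -1488


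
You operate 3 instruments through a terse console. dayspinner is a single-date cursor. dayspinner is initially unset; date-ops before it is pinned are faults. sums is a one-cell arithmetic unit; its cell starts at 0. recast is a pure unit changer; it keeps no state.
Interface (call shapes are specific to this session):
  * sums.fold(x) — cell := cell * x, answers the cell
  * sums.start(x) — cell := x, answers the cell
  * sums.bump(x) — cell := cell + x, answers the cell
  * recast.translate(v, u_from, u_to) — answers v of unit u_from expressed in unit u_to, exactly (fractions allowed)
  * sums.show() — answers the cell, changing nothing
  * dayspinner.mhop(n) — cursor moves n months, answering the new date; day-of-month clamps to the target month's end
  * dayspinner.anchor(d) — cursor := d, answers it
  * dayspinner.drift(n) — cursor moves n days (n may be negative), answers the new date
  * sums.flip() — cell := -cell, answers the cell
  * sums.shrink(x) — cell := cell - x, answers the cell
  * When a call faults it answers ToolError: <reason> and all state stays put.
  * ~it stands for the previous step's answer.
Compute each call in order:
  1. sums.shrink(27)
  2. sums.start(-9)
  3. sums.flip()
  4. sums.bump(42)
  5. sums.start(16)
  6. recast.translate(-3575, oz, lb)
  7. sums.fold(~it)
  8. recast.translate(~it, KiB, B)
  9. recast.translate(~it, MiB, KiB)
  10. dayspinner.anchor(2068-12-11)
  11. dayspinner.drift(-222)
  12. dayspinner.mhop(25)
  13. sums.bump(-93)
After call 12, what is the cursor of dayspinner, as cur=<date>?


-- 1. sums.shrink(x: 27) : -27
-- 2. sums.start(x: -9) : -9
-- 3. sums.flip() : 9
-- 4. sums.bump(x: 42) : 51
-- 5. sums.start(x: 16) : 16
-- 6. recast.translate(v: -3575, u_from: oz, u_to: lb) : -3575/16
-- 7. sums.fold(x: ~it) : -3575
-- 8. recast.translate(v: ~it, u_from: KiB, u_to: B) : -3660800
-- 9. recast.translate(v: ~it, u_from: MiB, u_to: KiB) : -3748659200
-- 10. dayspinner.anchor(d: 2068-12-11) : 2068-12-11
-- 11. dayspinner.drift(n: -222) : 2068-05-03
-- 12. dayspinner.mhop(n: 25) : 2070-06-03
-- 13. sums.bump(x: -93) : -3668

Answer: cur=2070-06-03


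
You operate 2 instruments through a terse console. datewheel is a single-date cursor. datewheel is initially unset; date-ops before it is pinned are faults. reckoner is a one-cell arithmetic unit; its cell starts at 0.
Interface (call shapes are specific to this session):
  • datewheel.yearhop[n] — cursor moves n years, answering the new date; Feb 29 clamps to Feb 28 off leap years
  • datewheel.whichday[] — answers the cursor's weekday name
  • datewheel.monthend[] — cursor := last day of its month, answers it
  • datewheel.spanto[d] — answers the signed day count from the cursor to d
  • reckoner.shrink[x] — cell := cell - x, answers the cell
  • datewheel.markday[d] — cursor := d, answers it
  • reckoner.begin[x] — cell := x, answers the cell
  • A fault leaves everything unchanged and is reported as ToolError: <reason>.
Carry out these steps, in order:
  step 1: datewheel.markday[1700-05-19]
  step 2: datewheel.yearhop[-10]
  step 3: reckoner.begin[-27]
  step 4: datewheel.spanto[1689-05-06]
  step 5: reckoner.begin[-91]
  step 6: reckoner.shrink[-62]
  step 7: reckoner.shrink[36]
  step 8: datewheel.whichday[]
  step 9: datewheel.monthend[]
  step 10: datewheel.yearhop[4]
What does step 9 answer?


→ datewheel.markday(1700-05-19)
← 1700-05-19
→ datewheel.yearhop(-10)
← 1690-05-19
→ reckoner.begin(-27)
← -27
→ datewheel.spanto(1689-05-06)
← -378
→ reckoner.begin(-91)
← -91
→ reckoner.shrink(-62)
← -29
→ reckoner.shrink(36)
← -65
→ datewheel.whichday()
← Friday
→ datewheel.monthend()
← 1690-05-31
→ datewheel.yearhop(4)
← 1694-05-31

Answer: 1690-05-31


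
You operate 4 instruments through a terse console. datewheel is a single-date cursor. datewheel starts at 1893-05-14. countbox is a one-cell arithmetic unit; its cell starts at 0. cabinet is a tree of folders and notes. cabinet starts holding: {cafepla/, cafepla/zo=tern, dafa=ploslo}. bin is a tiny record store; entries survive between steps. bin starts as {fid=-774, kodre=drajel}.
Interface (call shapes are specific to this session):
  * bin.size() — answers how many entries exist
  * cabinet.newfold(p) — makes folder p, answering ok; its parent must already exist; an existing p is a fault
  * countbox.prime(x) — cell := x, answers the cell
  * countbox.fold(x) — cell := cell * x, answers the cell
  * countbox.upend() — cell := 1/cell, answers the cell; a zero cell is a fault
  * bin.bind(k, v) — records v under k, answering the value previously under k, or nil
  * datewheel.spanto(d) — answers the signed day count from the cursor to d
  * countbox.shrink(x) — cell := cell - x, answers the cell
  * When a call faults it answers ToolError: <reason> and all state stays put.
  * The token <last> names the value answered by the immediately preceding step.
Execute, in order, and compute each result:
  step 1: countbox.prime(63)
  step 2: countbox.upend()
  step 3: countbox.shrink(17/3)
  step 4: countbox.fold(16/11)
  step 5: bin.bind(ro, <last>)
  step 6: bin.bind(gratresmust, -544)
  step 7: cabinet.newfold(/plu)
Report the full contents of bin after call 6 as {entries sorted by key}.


Answer: {fid=-774, gratresmust=-544, kodre=drajel, ro=-5696/693}

Derivation:
Next I call countbox.prime using x: 63, yielding 63.
I call countbox.upend(), and get 1/63.
Invoking countbox.shrink using x: 17/3, and observe -356/63.
I invoke countbox.fold using x: 16/11, giving -5696/693.
Now I run bin.bind using k: ro, v: <last>, and see nil.
Next I call bin.bind using k: gratresmust, v: -544, — result: nil.
Now I run cabinet.newfold using p: /plu, and get ok.


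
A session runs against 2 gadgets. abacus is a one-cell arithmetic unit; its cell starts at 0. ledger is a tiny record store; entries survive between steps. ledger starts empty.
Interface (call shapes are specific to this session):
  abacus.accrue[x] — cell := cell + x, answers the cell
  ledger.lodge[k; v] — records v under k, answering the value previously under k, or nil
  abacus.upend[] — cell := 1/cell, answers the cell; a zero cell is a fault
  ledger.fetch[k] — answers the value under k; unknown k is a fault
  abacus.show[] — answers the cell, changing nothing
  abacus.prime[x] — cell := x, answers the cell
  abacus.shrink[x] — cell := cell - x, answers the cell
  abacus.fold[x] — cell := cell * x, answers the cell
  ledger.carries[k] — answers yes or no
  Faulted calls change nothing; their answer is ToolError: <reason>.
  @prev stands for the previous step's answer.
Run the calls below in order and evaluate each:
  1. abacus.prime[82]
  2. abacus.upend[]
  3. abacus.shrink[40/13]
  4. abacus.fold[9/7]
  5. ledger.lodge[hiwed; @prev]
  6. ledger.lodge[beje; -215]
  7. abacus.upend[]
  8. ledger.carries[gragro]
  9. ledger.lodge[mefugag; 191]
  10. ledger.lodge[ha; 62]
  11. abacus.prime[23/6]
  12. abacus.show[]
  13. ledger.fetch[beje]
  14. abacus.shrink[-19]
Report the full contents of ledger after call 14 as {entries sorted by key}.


Answer: {beje=-215, ha=62, hiwed=-29403/7462, mefugag=191}

Derivation:
$ prime x=82
  82
$ upend
  1/82
$ shrink x=40/13
  -3267/1066
$ fold x=9/7
  -29403/7462
$ lodge k=hiwed v=@prev
  nil
$ lodge k=beje v=-215
  nil
$ upend
  -7462/29403
$ carries k=gragro
  no
$ lodge k=mefugag v=191
  nil
$ lodge k=ha v=62
  nil
$ prime x=23/6
  23/6
$ show
  23/6
$ fetch k=beje
  -215
$ shrink x=-19
  137/6


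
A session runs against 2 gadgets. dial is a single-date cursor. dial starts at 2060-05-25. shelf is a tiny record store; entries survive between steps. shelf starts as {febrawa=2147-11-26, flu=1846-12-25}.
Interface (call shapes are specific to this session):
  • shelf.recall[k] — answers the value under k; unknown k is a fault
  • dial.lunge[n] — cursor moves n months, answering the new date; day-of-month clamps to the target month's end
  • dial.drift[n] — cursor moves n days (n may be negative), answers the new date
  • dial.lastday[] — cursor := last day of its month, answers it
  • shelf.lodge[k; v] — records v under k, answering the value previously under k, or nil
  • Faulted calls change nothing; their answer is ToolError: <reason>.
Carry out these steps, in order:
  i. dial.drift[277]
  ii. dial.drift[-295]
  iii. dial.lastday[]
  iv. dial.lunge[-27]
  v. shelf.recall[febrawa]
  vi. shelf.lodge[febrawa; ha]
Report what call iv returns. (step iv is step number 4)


Answer: 2058-02-28

Derivation:
→ drift(n: 277)
← 2061-02-26
→ drift(n: -295)
← 2060-05-07
→ lastday()
← 2060-05-31
→ lunge(n: -27)
← 2058-02-28
→ recall(k: febrawa)
← 2147-11-26
→ lodge(k: febrawa, v: ha)
← 2147-11-26


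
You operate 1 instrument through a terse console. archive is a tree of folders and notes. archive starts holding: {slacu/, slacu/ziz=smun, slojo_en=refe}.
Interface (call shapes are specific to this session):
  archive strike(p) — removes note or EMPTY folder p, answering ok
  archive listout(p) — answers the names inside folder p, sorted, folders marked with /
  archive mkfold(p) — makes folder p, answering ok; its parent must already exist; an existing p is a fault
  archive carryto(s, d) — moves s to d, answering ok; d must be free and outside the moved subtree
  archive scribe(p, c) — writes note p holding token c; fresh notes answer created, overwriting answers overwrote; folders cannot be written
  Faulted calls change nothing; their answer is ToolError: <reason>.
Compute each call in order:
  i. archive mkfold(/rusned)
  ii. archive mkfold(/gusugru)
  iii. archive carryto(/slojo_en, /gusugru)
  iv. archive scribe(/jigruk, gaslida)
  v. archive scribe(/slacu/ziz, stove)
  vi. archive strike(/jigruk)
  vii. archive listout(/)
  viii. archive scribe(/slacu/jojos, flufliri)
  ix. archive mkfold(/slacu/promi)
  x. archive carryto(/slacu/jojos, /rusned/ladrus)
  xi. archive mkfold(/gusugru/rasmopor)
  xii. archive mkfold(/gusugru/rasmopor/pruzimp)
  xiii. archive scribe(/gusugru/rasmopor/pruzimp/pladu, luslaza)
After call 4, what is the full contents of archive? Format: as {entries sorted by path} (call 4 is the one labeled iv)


Answer: {gusugru/, jigruk=gaslida, rusned/, slacu/, slacu/ziz=smun, slojo_en=refe}

Derivation:
I run archive mkfold(p: /rusned), yielding ok.
I invoke archive mkfold(p: /gusugru), and observe ok.
I call archive carryto(s: /slojo_en, d: /gusugru): ToolError: exists.
Next I call archive scribe(p: /jigruk, c: gaslida), — result: created.
Using archive scribe(p: /slacu/ziz, c: stove), giving overwrote.
I try archive strike(p: /jigruk), → ok.
I invoke archive listout(p: /), and get [gusugru/, rusned/, slacu/, slojo_en].
I try archive scribe(p: /slacu/jojos, c: flufliri), — result: created.
Next I call archive mkfold(p: /slacu/promi), yielding ok.
I use archive carryto(s: /slacu/jojos, d: /rusned/ladrus), → ok.
Calling archive mkfold(p: /gusugru/rasmopor), and observe ok.
Calling archive mkfold(p: /gusugru/rasmopor/pruzimp), and get ok.
Calling archive scribe(p: /gusugru/rasmopor/pruzimp/pladu, c: luslaza), giving created.


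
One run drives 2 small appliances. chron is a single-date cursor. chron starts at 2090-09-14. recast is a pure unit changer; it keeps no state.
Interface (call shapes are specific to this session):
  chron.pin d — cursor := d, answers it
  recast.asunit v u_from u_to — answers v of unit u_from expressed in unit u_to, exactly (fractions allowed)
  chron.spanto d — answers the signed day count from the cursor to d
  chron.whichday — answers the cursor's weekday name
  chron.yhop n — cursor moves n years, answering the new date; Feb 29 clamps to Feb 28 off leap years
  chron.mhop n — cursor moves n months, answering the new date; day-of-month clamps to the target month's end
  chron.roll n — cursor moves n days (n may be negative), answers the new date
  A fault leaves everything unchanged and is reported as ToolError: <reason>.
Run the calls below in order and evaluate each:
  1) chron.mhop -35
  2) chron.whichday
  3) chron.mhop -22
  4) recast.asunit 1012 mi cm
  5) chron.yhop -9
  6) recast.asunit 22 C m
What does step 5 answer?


$ chron.mhop n→-35
[out] 2087-10-14
$ chron.whichday
[out] Tuesday
$ chron.mhop n→-22
[out] 2085-12-14
$ recast.asunit v→1012 u_from→mi u_to→cm
[out] 814328064/5
$ chron.yhop n→-9
[out] 2076-12-14
$ recast.asunit v→22 u_from→C u_to→m
[out] ToolError: incompatible units

Answer: 2076-12-14


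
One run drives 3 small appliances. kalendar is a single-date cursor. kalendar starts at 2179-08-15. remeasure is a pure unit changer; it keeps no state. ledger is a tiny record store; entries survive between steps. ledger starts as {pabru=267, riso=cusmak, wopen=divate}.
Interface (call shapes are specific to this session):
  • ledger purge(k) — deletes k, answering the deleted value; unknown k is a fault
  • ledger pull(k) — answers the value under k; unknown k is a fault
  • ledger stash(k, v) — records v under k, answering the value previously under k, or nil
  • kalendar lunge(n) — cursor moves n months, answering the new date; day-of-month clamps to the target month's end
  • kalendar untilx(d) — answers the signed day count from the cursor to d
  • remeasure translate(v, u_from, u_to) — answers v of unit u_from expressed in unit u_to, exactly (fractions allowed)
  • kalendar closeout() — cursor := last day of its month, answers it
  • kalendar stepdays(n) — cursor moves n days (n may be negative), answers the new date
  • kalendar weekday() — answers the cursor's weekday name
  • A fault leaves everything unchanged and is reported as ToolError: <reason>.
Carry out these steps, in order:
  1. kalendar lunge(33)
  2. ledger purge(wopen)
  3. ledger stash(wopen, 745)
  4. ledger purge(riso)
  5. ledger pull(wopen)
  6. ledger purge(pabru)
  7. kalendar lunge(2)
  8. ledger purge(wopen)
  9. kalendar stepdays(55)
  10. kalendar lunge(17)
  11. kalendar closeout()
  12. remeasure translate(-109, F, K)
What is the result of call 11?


% 1. kalendar lunge(33) => 2182-05-15
% 2. ledger purge(wopen) => divate
% 3. ledger stash(wopen, 745) => nil
% 4. ledger purge(riso) => cusmak
% 5. ledger pull(wopen) => 745
% 6. ledger purge(pabru) => 267
% 7. kalendar lunge(2) => 2182-07-15
% 8. ledger purge(wopen) => 745
% 9. kalendar stepdays(55) => 2182-09-08
% 10. kalendar lunge(17) => 2184-02-08
% 11. kalendar closeout() => 2184-02-29
% 12. remeasure translate(-109, F, K) => 11689/60

Answer: 2184-02-29


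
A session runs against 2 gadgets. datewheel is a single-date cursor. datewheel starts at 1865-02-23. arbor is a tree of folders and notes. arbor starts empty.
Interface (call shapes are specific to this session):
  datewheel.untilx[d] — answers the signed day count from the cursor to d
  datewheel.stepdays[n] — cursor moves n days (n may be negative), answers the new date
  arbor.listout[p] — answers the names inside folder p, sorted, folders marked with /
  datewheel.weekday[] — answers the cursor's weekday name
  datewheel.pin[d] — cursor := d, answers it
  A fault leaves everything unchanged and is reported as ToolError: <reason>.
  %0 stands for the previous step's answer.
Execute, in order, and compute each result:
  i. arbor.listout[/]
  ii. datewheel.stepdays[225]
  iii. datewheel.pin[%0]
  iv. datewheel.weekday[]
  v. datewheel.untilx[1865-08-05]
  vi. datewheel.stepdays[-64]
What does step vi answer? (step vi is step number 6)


Answer: 1865-08-03

Derivation:
Step: listout[p: /]
Result: []
Step: stepdays[n: 225]
Result: 1865-10-06
Step: pin[d: %0]
Result: 1865-10-06
Step: weekday[]
Result: Friday
Step: untilx[d: 1865-08-05]
Result: -62
Step: stepdays[n: -64]
Result: 1865-08-03


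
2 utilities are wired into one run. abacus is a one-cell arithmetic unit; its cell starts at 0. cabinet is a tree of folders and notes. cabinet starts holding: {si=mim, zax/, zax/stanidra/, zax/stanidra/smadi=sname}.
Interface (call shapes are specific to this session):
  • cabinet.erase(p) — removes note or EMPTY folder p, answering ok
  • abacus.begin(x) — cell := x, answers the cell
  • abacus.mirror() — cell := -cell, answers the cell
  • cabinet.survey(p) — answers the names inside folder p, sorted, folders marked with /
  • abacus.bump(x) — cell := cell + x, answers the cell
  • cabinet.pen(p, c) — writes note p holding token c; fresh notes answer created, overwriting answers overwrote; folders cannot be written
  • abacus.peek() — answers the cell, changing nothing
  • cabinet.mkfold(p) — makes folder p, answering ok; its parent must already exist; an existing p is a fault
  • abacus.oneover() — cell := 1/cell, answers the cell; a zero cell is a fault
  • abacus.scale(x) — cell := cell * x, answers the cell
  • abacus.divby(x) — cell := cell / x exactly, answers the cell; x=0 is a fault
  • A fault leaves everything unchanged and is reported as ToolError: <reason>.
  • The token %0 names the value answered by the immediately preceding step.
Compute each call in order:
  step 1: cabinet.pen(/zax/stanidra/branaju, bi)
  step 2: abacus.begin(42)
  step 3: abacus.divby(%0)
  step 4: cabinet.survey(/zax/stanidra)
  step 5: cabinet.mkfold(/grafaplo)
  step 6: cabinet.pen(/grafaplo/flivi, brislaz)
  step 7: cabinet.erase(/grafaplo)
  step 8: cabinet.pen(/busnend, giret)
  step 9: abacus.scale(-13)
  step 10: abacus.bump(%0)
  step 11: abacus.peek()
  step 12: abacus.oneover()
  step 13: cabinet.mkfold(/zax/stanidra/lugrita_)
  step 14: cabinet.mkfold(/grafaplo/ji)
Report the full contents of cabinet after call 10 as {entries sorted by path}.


I try cabinet.pen passing p: /zax/stanidra/branaju, c: bi: created.
I invoke abacus.begin passing x: 42, and get 42.
I use abacus.divby passing x: %0, which returns 1.
Now I run cabinet.survey passing p: /zax/stanidra, and see [branaju, smadi].
I invoke cabinet.mkfold passing p: /grafaplo, and observe ok.
Calling cabinet.pen passing p: /grafaplo/flivi, c: brislaz, → created.
Now I run cabinet.erase passing p: /grafaplo, — result: ToolError: not empty.
Now I run cabinet.pen passing p: /busnend, c: giret, and get created.
Calling abacus.scale passing x: -13, and observe -13.
Invoking abacus.bump passing x: %0, — result: -26.
Next I call abacus.peek, which returns -26.
Using abacus.oneover(), and get -1/26.
I run cabinet.mkfold passing p: /zax/stanidra/lugrita_, and get ok.
I invoke cabinet.mkfold passing p: /grafaplo/ji: ok.

Answer: {busnend=giret, grafaplo/, grafaplo/flivi=brislaz, si=mim, zax/, zax/stanidra/, zax/stanidra/branaju=bi, zax/stanidra/smadi=sname}


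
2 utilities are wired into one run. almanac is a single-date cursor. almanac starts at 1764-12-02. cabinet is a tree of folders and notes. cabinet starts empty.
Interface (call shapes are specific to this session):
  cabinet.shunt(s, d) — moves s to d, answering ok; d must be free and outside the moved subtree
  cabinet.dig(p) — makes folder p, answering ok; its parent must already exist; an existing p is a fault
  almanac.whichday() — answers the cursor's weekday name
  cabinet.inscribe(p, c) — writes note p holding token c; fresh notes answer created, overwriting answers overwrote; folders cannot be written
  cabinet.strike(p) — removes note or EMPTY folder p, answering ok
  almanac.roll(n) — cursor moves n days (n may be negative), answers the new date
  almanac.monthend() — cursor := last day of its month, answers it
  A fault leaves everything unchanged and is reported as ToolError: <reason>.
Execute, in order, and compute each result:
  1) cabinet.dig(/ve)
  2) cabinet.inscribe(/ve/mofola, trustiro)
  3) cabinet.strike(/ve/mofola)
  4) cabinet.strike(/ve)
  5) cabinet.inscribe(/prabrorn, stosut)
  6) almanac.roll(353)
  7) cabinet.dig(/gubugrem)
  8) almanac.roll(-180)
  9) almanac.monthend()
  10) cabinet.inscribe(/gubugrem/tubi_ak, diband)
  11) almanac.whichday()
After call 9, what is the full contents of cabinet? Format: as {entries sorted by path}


==> cabinet.dig(/ve)
<== ok
==> cabinet.inscribe(/ve/mofola, trustiro)
<== created
==> cabinet.strike(/ve/mofola)
<== ok
==> cabinet.strike(/ve)
<== ok
==> cabinet.inscribe(/prabrorn, stosut)
<== created
==> almanac.roll(353)
<== 1765-11-20
==> cabinet.dig(/gubugrem)
<== ok
==> almanac.roll(-180)
<== 1765-05-24
==> almanac.monthend()
<== 1765-05-31
==> cabinet.inscribe(/gubugrem/tubi_ak, diband)
<== created
==> almanac.whichday()
<== Friday

Answer: {gubugrem/, prabrorn=stosut}


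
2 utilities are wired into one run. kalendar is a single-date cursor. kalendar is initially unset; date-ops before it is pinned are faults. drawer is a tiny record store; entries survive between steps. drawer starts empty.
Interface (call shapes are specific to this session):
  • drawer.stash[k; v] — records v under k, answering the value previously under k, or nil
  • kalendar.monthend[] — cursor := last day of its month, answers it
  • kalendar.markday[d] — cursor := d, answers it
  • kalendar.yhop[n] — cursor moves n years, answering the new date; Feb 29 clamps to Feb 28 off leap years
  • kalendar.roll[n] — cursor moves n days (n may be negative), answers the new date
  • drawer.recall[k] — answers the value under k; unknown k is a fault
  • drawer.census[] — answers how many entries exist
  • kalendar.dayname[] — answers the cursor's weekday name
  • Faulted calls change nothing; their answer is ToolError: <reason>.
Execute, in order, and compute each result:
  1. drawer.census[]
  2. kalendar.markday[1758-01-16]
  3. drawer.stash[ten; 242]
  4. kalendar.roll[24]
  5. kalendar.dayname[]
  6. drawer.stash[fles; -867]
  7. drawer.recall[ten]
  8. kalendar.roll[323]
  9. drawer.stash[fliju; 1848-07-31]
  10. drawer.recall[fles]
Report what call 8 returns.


Answer: 1758-12-29

Derivation:
·→ drawer.census()
·← 0
·→ kalendar.markday(d='1758-01-16')
·← 1758-01-16
·→ drawer.stash(k='ten', v='242')
·← nil
·→ kalendar.roll(n='24')
·← 1758-02-09
·→ kalendar.dayname()
·← Thursday
·→ drawer.stash(k='fles', v='-867')
·← nil
·→ drawer.recall(k='ten')
·← 242
·→ kalendar.roll(n='323')
·← 1758-12-29
·→ drawer.stash(k='fliju', v='1848-07-31')
·← nil
·→ drawer.recall(k='fles')
·← -867
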